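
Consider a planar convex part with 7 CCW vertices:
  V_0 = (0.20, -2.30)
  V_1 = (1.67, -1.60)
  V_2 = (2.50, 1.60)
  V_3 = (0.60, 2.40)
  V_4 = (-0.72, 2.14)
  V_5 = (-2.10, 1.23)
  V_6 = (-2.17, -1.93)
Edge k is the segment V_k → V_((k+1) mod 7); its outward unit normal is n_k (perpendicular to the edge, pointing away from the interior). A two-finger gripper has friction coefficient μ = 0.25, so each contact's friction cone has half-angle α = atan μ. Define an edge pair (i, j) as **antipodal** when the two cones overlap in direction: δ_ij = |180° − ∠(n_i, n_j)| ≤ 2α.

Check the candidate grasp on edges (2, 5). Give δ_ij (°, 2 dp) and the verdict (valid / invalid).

δ = 68.44°, invalid

α = atan 0.25 = 14.04°;  2α = 28.07°
edge 2: e_2 = (-1.90, +0.80);  n_2 = (+0.3881, +0.9216)
edge 5: e_5 = (-0.07, -3.16);  n_5 = (-0.9998, +0.0221)
∠(n_2, n_5) = 111.56°
δ = |180° − 111.56°| = 68.44°
68.44° > 2α = 28.07°  →  invalid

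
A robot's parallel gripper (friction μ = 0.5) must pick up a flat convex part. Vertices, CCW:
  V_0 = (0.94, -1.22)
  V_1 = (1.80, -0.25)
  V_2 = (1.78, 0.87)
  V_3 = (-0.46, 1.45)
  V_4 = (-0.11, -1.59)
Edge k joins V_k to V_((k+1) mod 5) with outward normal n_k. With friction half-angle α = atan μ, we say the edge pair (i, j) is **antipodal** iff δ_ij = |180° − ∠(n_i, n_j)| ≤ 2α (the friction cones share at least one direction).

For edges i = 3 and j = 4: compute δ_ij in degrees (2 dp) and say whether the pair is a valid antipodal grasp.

α = atan 0.5 = 26.57°;  2α = 53.13°
edge 3: e_3 = (+0.35, -3.04);  n_3 = (-0.9934, -0.1144)
edge 4: e_4 = (+1.05, +0.37);  n_4 = (+0.3324, -0.9432)
∠(n_3, n_4) = 102.84°
δ = |180° − 102.84°| = 77.16°
77.16° > 2α = 53.13°  →  invalid

δ = 77.16°, invalid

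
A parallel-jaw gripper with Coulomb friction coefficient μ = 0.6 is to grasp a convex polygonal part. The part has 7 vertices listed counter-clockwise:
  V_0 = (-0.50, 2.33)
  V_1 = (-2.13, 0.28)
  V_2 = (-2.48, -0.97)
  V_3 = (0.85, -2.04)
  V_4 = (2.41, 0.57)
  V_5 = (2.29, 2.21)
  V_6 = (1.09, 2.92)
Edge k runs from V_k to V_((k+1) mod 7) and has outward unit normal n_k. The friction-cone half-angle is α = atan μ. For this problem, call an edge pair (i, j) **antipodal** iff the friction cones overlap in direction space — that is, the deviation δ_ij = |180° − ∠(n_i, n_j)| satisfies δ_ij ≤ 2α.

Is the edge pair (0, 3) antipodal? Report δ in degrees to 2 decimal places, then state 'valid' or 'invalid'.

α = atan 0.6 = 30.96°;  2α = 61.93°
edge 0: e_0 = (-1.63, -2.05);  n_0 = (-0.7827, +0.6224)
edge 3: e_3 = (+1.56, +2.61);  n_3 = (+0.8584, -0.5130)
∠(n_0, n_3) = 172.38°
δ = |180° − 172.38°| = 7.62°
7.62° ≤ 2α = 61.93°  →  valid

δ = 7.62°, valid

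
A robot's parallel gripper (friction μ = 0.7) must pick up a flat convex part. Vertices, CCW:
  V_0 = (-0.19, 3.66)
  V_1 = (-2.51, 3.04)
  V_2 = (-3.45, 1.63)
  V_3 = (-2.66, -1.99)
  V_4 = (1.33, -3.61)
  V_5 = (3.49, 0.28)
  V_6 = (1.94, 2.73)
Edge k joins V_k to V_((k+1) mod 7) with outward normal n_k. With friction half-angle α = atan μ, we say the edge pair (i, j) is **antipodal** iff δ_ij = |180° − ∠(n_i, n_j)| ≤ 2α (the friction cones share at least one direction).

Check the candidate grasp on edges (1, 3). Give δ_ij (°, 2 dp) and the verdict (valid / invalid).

δ = 78.41°, invalid

α = atan 0.7 = 34.99°;  2α = 69.98°
edge 1: e_1 = (-0.94, -1.41);  n_1 = (-0.8321, +0.5547)
edge 3: e_3 = (+3.99, -1.62);  n_3 = (-0.3762, -0.9265)
∠(n_1, n_3) = 101.59°
δ = |180° − 101.59°| = 78.41°
78.41° > 2α = 69.98°  →  invalid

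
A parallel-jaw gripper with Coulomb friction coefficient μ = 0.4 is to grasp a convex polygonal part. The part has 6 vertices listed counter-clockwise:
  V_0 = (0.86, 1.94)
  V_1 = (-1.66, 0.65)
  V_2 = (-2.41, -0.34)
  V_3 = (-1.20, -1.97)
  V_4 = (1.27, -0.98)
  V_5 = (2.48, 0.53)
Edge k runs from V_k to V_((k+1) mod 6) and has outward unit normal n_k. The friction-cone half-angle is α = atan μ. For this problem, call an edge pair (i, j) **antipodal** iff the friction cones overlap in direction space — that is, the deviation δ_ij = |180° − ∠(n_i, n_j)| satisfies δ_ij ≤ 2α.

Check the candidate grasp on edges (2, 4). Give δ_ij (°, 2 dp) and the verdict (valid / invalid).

α = atan 0.4 = 21.80°;  2α = 43.60°
edge 2: e_2 = (+1.21, -1.63);  n_2 = (-0.8029, -0.5961)
edge 4: e_4 = (+1.21, +1.51);  n_4 = (+0.7804, -0.6253)
∠(n_2, n_4) = 104.71°
δ = |180° − 104.71°| = 75.29°
75.29° > 2α = 43.60°  →  invalid

δ = 75.29°, invalid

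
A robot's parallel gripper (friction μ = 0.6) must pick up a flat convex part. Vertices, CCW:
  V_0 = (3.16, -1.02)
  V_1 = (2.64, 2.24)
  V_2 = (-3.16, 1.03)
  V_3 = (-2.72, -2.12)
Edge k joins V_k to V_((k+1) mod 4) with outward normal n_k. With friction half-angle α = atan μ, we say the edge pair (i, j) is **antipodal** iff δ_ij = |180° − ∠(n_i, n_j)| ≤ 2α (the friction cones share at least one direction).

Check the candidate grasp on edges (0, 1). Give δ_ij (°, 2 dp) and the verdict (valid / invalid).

δ = 87.28°, invalid

α = atan 0.6 = 30.96°;  2α = 61.93°
edge 0: e_0 = (-0.52, +3.26);  n_0 = (+0.9875, +0.1575)
edge 1: e_1 = (-5.80, -1.21);  n_1 = (-0.2042, +0.9789)
∠(n_0, n_1) = 92.72°
δ = |180° − 92.72°| = 87.28°
87.28° > 2α = 61.93°  →  invalid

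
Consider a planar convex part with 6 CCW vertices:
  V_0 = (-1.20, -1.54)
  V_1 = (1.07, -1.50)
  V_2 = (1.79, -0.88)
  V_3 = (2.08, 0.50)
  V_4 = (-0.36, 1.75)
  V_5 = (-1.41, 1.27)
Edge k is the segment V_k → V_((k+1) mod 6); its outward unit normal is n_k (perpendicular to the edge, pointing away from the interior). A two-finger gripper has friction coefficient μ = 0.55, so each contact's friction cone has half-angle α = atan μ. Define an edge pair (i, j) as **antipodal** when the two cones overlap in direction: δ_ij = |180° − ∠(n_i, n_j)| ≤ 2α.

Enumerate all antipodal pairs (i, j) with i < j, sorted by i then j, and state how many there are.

count = 6; pairs: (0,3), (0,4), (1,4), (1,5), (2,4), (2,5)

α = atan 0.55 = 28.81°;  2α = 57.62°
n_0 = (+0.0176, -0.9998)
n_1 = (+0.6525, -0.7578)
n_2 = (+0.9786, -0.2057)
n_3 = (+0.4559, +0.8900)
n_4 = (-0.4158, +0.9095)
n_5 = (-0.9972, -0.0745)
  (0,1): δ = 140.28°  ·
  (0,2): δ = 102.88°  ·
  (0,3): δ = 28.14°  ✓
  (0,4): δ = 23.56°  ✓
  (0,5): δ = 93.26°  ·
  (1,2): δ = 142.60°  ·
  (1,3): δ = 67.86°  ·
  (1,4): δ = 16.16°  ✓
  (1,5): δ = 53.54°  ✓
  (2,3): δ = 105.26°  ·
  (2,4): δ = 53.57°  ✓
  (2,5): δ = 16.14°  ✓
  (3,4): δ = 128.31°  ·
  (3,5): δ = 58.60°  ·
  (4,5): δ = 110.29°  ·
antipodal pairs: 6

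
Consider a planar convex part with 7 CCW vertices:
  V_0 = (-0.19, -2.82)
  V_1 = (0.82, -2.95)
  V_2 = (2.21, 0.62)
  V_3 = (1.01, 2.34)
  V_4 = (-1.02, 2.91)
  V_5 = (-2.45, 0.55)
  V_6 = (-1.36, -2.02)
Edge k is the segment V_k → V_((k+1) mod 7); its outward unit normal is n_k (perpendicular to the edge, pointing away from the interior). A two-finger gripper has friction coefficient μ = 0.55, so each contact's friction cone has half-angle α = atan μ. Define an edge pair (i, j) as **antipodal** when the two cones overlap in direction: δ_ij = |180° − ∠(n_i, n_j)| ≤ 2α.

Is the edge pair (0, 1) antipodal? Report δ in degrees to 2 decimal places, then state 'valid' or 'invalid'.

α = atan 0.55 = 28.81°;  2α = 57.62°
edge 0: e_0 = (+1.01, -0.13);  n_0 = (-0.1277, -0.9918)
edge 1: e_1 = (+1.39, +3.57);  n_1 = (+0.9319, -0.3628)
∠(n_0, n_1) = 76.06°
δ = |180° − 76.06°| = 103.94°
103.94° > 2α = 57.62°  →  invalid

δ = 103.94°, invalid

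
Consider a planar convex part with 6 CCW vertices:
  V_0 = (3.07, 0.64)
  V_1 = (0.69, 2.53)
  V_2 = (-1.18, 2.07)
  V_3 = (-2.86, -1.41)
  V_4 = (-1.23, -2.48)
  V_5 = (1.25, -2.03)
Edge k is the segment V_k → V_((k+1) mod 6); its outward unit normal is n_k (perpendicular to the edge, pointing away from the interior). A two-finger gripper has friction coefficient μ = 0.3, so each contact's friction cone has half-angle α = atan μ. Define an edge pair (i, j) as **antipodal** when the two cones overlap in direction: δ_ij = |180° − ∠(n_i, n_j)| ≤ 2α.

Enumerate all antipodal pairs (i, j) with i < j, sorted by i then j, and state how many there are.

count = 3; pairs: (0,3), (1,4), (2,5)

α = atan 0.3 = 16.70°;  2α = 33.40°
n_0 = (+0.6219, +0.7831)
n_1 = (-0.2389, +0.9711)
n_2 = (-0.9006, +0.4347)
n_3 = (-0.5488, -0.8360)
n_4 = (+0.1785, -0.9839)
n_5 = (+0.8263, -0.5632)
  (0,1): δ = 127.73°  ·
  (0,2): δ = 77.32°  ·
  (0,3): δ = 5.17°  ✓
  (0,4): δ = 48.74°  ·
  (0,5): δ = 94.17°  ·
  (1,2): δ = 129.59°  ·
  (1,3): δ = 47.10°  ·
  (1,4): δ = 3.54°  ✓
  (1,5): δ = 41.90°  ·
  (2,3): δ = 97.51°  ·
  (2,4): δ = 53.95°  ·
  (2,5): δ = 8.51°  ✓
  (3,4): δ = 136.43°  ·
  (3,5): δ = 91.00°  ·
  (4,5): δ = 134.56°  ·
antipodal pairs: 3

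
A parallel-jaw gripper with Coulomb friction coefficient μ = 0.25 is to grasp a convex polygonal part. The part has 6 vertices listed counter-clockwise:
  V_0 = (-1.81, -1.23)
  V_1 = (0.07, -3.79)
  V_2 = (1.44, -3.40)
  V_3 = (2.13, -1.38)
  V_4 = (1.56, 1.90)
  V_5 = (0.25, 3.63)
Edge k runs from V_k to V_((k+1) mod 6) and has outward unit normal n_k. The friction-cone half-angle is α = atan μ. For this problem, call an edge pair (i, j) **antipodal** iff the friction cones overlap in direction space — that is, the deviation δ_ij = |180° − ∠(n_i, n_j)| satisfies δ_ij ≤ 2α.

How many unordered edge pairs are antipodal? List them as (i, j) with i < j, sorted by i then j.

α = atan 0.25 = 14.04°;  2α = 28.07°
n_0 = (-0.8060, -0.5919)
n_1 = (+0.2738, -0.9618)
n_2 = (+0.9463, -0.3232)
n_3 = (+0.9852, +0.1712)
n_4 = (+0.7972, +0.6037)
n_5 = (-0.9207, +0.3903)
  (0,1): δ = 110.40°  ·
  (0,2): δ = 55.15°  ·
  (0,3): δ = 26.43°  ✓
  (0,4): δ = 0.84°  ✓
  (0,5): δ = 120.74°  ·
  (1,2): δ = 124.75°  ·
  (1,3): δ = 96.03°  ·
  (1,4): δ = 68.76°  ·
  (1,5): δ = 51.14°  ·
  (2,3): δ = 151.28°  ·
  (2,4): δ = 124.01°  ·
  (2,5): δ = 4.11°  ✓
  (3,4): δ = 152.72°  ·
  (3,5): δ = 32.83°  ·
  (4,5): δ = 60.10°  ·
antipodal pairs: 3

count = 3; pairs: (0,3), (0,4), (2,5)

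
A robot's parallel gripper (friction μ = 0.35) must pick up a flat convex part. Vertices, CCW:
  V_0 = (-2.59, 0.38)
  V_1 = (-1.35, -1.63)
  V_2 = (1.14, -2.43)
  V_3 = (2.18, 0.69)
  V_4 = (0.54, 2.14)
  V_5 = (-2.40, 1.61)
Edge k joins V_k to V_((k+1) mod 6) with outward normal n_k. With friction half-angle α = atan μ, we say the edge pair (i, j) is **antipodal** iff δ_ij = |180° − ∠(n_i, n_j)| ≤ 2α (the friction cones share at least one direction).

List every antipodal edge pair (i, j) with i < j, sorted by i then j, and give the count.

count = 4; pairs: (0,3), (1,3), (1,4), (2,5)

α = atan 0.35 = 19.29°;  2α = 38.58°
n_0 = (-0.8511, -0.5250)
n_1 = (-0.3059, -0.9521)
n_2 = (+0.9487, -0.3162)
n_3 = (+0.6624, +0.7492)
n_4 = (-0.1774, +0.9841)
n_5 = (-0.9883, +0.1527)
  (0,1): δ = 139.48°  ·
  (0,2): δ = 50.11°  ·
  (0,3): δ = 16.85°  ✓
  (0,4): δ = 68.55°  ·
  (0,5): δ = 139.55°  ·
  (1,2): δ = 90.62°  ·
  (1,3): δ = 23.67°  ✓
  (1,4): δ = 28.03°  ✓
  (1,5): δ = 99.03°  ·
  (2,3): δ = 113.05°  ·
  (2,4): δ = 61.35°  ·
  (2,5): δ = 9.65°  ✓
  (3,4): δ = 128.30°  ·
  (3,5): δ = 57.30°  ·
  (4,5): δ = 109.00°  ·
antipodal pairs: 4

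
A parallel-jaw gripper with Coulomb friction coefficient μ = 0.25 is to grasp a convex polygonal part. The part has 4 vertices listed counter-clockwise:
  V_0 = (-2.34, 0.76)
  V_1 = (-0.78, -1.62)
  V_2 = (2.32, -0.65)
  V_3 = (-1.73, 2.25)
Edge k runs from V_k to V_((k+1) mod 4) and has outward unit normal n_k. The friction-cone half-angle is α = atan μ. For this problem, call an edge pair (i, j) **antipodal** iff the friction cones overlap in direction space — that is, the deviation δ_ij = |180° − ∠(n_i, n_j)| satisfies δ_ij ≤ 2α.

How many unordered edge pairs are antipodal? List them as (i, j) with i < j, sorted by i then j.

count = 1; pairs: (0,2)

α = atan 0.25 = 14.04°;  2α = 28.07°
n_0 = (-0.8364, -0.5482)
n_1 = (+0.2986, -0.9544)
n_2 = (+0.5822, +0.8131)
n_3 = (-0.9254, +0.3789)
  (0,1): δ = 105.87°  ·
  (0,2): δ = 21.15°  ✓
  (0,3): δ = 124.49°  ·
  (1,2): δ = 52.98°  ·
  (1,3): δ = 50.36°  ·
  (2,3): δ = 76.66°  ·
antipodal pairs: 1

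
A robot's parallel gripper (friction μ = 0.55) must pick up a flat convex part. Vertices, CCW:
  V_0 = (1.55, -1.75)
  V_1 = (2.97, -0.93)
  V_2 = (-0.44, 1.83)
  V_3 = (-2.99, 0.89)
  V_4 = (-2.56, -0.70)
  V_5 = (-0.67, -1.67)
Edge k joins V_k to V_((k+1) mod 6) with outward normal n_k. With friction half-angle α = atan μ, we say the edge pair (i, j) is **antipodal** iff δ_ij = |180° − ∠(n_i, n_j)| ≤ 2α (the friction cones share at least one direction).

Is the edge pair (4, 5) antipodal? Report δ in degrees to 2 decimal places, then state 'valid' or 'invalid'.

α = atan 0.55 = 28.81°;  2α = 57.62°
edge 4: e_4 = (+1.89, -0.97);  n_4 = (-0.4566, -0.8897)
edge 5: e_5 = (+2.22, -0.08);  n_5 = (-0.0360, -0.9994)
∠(n_4, n_5) = 25.10°
δ = |180° − 25.10°| = 154.90°
154.90° > 2α = 57.62°  →  invalid

δ = 154.90°, invalid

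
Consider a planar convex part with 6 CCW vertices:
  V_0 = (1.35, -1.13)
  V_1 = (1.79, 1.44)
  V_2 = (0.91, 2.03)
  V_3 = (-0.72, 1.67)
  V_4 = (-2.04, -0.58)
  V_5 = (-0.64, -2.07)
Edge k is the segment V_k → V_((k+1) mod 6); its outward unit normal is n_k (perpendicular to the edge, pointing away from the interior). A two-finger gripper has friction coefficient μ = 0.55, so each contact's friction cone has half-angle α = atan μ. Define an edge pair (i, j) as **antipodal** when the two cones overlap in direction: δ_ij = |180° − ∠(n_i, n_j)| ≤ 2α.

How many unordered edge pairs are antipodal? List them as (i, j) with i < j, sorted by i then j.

α = atan 0.55 = 28.81°;  2α = 57.62°
n_0 = (+0.9857, -0.1688)
n_1 = (+0.5569, +0.8306)
n_2 = (-0.2157, +0.9765)
n_3 = (-0.8625, +0.5060)
n_4 = (-0.7288, -0.6848)
n_5 = (+0.4271, -0.9042)
  (0,1): δ = 114.12°  ·
  (0,2): δ = 67.83°  ·
  (0,3): δ = 20.68°  ✓
  (0,4): δ = 52.93°  ✓
  (0,5): δ = 125.00°  ·
  (1,2): δ = 133.71°  ·
  (1,3): δ = 86.56°  ·
  (1,4): δ = 12.94°  ✓
  (1,5): δ = 59.12°  ·
  (2,3): δ = 132.85°  ·
  (2,4): δ = 59.24°  ·
  (2,5): δ = 12.83°  ✓
  (3,4): δ = 106.38°  ·
  (3,5): δ = 34.32°  ✓
  (4,5): δ = 107.93°  ·
antipodal pairs: 5

count = 5; pairs: (0,3), (0,4), (1,4), (2,5), (3,5)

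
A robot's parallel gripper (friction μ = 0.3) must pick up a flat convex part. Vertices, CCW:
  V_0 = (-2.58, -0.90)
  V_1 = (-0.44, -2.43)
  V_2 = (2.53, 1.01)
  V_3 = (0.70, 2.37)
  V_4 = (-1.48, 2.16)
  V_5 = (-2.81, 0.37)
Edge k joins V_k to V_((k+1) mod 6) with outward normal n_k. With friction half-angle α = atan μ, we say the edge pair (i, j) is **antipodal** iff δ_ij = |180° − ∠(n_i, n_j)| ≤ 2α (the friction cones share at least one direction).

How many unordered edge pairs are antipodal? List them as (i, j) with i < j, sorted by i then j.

count = 2; pairs: (0,2), (1,4)

α = atan 0.3 = 16.70°;  2α = 33.40°
n_0 = (-0.5816, -0.8135)
n_1 = (+0.7569, -0.6535)
n_2 = (+0.5965, +0.8026)
n_3 = (-0.0959, +0.9954)
n_4 = (-0.8027, +0.5964)
n_5 = (-0.9840, -0.1782)
  (0,1): δ = 95.24°  ·
  (0,2): δ = 1.06°  ✓
  (0,3): δ = 41.07°  ·
  (0,4): δ = 88.95°  ·
  (0,5): δ = 135.83°  ·
  (1,2): δ = 85.81°  ·
  (1,3): δ = 43.69°  ·
  (1,4): δ = 4.19°  ✓
  (1,5): δ = 51.07°  ·
  (2,3): δ = 137.88°  ·
  (2,4): δ = 89.99°  ·
  (2,5): δ = 43.12°  ·
  (3,4): δ = 132.12°  ·
  (3,5): δ = 85.24°  ·
  (4,5): δ = 133.12°  ·
antipodal pairs: 2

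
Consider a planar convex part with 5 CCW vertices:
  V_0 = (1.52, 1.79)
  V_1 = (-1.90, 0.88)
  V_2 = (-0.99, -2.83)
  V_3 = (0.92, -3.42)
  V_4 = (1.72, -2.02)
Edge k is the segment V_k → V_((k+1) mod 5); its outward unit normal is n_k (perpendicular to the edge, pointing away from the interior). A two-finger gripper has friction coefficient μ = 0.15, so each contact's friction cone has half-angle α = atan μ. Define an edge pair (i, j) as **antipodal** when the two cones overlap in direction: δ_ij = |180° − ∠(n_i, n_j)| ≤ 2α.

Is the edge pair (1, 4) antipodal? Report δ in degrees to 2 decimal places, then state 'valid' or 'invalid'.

α = atan 0.15 = 8.53°;  2α = 17.06°
edge 1: e_1 = (+0.91, -3.71);  n_1 = (-0.9712, -0.2382)
edge 4: e_4 = (-0.20, +3.81);  n_4 = (+0.9986, +0.0524)
∠(n_1, n_4) = 169.22°
δ = |180° − 169.22°| = 10.78°
10.78° ≤ 2α = 17.06°  →  valid

δ = 10.78°, valid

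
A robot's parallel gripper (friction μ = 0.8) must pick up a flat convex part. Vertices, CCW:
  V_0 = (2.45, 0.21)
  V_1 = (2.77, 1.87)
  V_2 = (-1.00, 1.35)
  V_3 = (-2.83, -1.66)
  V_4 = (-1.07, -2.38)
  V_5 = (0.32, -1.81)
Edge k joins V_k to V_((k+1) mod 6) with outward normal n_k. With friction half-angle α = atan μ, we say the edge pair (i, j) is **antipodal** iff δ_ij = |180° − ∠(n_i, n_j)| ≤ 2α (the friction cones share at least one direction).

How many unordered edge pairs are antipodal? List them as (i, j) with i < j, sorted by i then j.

α = atan 0.8 = 38.66°;  2α = 77.32°
n_0 = (+0.9819, -0.1893)
n_1 = (-0.1366, +0.9906)
n_2 = (-0.8545, +0.5195)
n_3 = (-0.3786, -0.9255)
n_4 = (+0.3794, -0.9252)
n_5 = (+0.6881, -0.7256)
  (0,1): δ = 71.24°  ✓
  (0,2): δ = 20.39°  ✓
  (0,3): δ = 78.66°  ·
  (0,4): δ = 123.21°  ·
  (0,5): δ = 144.39°  ·
  (1,2): δ = 129.15°  ·
  (1,3): δ = 30.10°  ✓
  (1,4): δ = 14.44°  ✓
  (1,5): δ = 35.63°  ✓
  (2,3): δ = 80.95°  ·
  (2,4): δ = 36.40°  ✓
  (2,5): δ = 15.22°  ✓
  (3,4): δ = 135.45°  ·
  (3,5): δ = 114.27°  ·
  (4,5): δ = 158.82°  ·
antipodal pairs: 7

count = 7; pairs: (0,1), (0,2), (1,3), (1,4), (1,5), (2,4), (2,5)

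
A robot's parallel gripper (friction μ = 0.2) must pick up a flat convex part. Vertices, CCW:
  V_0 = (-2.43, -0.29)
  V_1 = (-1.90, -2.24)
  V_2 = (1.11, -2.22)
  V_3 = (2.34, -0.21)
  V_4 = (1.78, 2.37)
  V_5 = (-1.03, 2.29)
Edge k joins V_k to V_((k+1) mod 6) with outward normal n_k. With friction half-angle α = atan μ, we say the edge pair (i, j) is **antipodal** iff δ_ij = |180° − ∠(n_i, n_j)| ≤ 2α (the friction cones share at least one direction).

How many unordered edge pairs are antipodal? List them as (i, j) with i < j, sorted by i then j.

α = atan 0.2 = 11.31°;  2α = 22.62°
n_0 = (-0.9650, -0.2623)
n_1 = (+0.0066, -1.0000)
n_2 = (+0.8530, -0.5220)
n_3 = (+0.9772, +0.2121)
n_4 = (-0.0285, +0.9996)
n_5 = (-0.8789, +0.4769)
  (0,1): δ = 104.82°  ·
  (0,2): δ = 46.67°  ·
  (0,3): δ = 2.96°  ✓
  (0,4): δ = 76.43°  ·
  (0,5): δ = 136.31°  ·
  (1,2): δ = 121.84°  ·
  (1,3): δ = 78.13°  ·
  (1,4): δ = 1.25°  ✓
  (1,5): δ = 61.13°  ·
  (2,3): δ = 136.29°  ·
  (2,4): δ = 56.91°  ·
  (2,5): δ = 2.98°  ✓
  (3,4): δ = 100.62°  ·
  (3,5): δ = 40.73°  ·
  (4,5): δ = 120.12°  ·
antipodal pairs: 3

count = 3; pairs: (0,3), (1,4), (2,5)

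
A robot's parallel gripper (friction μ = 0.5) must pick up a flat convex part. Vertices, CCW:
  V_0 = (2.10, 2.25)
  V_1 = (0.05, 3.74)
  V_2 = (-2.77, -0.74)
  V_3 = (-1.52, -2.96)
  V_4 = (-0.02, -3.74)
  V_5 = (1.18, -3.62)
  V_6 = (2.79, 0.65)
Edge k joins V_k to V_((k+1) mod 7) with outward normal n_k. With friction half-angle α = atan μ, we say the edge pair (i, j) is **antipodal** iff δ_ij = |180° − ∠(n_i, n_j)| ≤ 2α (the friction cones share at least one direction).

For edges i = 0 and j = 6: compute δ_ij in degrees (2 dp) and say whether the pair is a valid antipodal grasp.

α = atan 0.5 = 26.57°;  2α = 53.13°
edge 0: e_0 = (-2.05, +1.49);  n_0 = (+0.5879, +0.8089)
edge 6: e_6 = (-0.69, +1.60);  n_6 = (+0.9183, +0.3960)
∠(n_0, n_6) = 30.66°
δ = |180° − 30.66°| = 149.34°
149.34° > 2α = 53.13°  →  invalid

δ = 149.34°, invalid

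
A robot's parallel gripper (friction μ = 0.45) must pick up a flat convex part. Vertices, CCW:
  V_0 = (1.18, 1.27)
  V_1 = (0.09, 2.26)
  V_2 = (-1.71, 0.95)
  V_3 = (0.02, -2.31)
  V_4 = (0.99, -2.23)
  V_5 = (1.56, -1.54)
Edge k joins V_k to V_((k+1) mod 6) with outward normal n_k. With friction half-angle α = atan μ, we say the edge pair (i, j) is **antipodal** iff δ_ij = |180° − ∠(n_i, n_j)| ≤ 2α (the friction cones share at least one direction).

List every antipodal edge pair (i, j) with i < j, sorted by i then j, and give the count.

count = 5; pairs: (0,2), (0,3), (1,3), (1,4), (2,5)

α = atan 0.45 = 24.23°;  2α = 48.46°
n_0 = (+0.6723, +0.7402)
n_1 = (-0.5884, +0.8085)
n_2 = (-0.8833, -0.4688)
n_3 = (+0.0822, -0.9966)
n_4 = (+0.7710, -0.6369)
n_5 = (+0.9910, +0.1340)
  (0,1): δ = 101.71°  ·
  (0,2): δ = 19.80°  ✓
  (0,3): δ = 46.96°  ✓
  (0,4): δ = 92.69°  ·
  (0,5): δ = 139.95°  ·
  (1,2): δ = 98.09°  ·
  (1,3): δ = 31.33°  ✓
  (1,4): δ = 14.39°  ✓
  (1,5): δ = 61.66°  ·
  (2,3): δ = 113.24°  ·
  (2,4): δ = 67.51°  ·
  (2,5): δ = 20.25°  ✓
  (3,4): δ = 134.27°  ·
  (3,5): δ = 87.01°  ·
  (4,5): δ = 132.74°  ·
antipodal pairs: 5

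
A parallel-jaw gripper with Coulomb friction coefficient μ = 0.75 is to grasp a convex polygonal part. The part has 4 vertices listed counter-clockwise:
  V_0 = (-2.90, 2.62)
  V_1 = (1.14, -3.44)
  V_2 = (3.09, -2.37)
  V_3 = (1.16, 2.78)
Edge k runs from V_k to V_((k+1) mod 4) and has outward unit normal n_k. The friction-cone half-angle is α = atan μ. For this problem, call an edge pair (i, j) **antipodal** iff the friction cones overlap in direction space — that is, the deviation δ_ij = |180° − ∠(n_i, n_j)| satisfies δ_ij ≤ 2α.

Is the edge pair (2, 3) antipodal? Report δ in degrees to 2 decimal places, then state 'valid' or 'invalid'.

α = atan 0.75 = 36.87°;  2α = 73.74°
edge 2: e_2 = (-1.93, +5.15);  n_2 = (+0.9364, +0.3509)
edge 3: e_3 = (-4.06, -0.16);  n_3 = (-0.0394, +0.9992)
∠(n_2, n_3) = 71.71°
δ = |180° − 71.71°| = 108.29°
108.29° > 2α = 73.74°  →  invalid

δ = 108.29°, invalid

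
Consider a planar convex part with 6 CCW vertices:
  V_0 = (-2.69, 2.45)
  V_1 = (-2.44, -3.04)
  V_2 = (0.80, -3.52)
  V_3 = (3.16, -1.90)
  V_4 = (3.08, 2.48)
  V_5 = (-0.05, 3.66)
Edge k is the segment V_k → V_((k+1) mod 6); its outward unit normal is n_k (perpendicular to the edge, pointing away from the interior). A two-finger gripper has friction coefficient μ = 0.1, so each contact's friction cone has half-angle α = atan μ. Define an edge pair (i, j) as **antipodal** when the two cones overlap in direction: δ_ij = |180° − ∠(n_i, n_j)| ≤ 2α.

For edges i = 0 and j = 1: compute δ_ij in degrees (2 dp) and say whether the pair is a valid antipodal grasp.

α = atan 0.1 = 5.71°;  2α = 11.42°
edge 0: e_0 = (+0.25, -5.49);  n_0 = (-0.9990, -0.0455)
edge 1: e_1 = (+3.24, -0.48);  n_1 = (-0.1465, -0.9892)
∠(n_0, n_1) = 78.97°
δ = |180° − 78.97°| = 101.03°
101.03° > 2α = 11.42°  →  invalid

δ = 101.03°, invalid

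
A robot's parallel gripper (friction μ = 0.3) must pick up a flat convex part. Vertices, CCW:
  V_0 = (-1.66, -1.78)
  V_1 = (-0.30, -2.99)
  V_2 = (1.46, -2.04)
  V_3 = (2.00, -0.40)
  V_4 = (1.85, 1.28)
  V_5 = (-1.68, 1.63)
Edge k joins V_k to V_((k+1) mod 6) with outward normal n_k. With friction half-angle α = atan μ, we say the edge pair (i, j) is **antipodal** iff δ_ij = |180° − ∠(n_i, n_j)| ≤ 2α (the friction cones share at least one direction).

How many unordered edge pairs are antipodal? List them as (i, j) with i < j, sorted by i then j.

α = atan 0.3 = 16.70°;  2α = 33.40°
n_0 = (-0.6647, -0.7471)
n_1 = (+0.4750, -0.8800)
n_2 = (+0.9498, -0.3128)
n_3 = (+0.9960, +0.0889)
n_4 = (+0.0987, +0.9951)
n_5 = (-1.0000, -0.0059)
  (0,1): δ = 109.98°  ·
  (0,2): δ = 66.57°  ·
  (0,3): δ = 43.24°  ·
  (0,4): δ = 36.00°  ·
  (0,5): δ = 132.00°  ·
  (1,2): δ = 136.58°  ·
  (1,3): δ = 113.26°  ·
  (1,4): δ = 34.02°  ·
  (1,5): δ = 61.98°  ·
  (2,3): δ = 156.67°  ·
  (2,4): δ = 77.44°  ·
  (2,5): δ = 18.56°  ✓
  (3,4): δ = 100.76°  ·
  (3,5): δ = 4.77°  ✓
  (4,5): δ = 84.00°  ·
antipodal pairs: 2

count = 2; pairs: (2,5), (3,5)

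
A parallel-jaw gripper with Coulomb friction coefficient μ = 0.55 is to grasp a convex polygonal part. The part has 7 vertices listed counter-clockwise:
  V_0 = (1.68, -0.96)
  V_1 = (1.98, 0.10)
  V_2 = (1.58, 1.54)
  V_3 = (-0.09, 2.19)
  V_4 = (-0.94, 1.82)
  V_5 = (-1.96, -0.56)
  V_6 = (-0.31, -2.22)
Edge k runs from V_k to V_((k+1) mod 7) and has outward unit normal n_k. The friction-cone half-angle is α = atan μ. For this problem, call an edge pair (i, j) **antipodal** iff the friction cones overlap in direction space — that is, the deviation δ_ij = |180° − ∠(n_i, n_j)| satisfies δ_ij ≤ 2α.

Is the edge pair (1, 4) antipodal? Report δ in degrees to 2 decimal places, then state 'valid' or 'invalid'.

α = atan 0.55 = 28.81°;  2α = 57.62°
edge 1: e_1 = (-0.40, +1.44);  n_1 = (+0.9635, +0.2676)
edge 4: e_4 = (-1.02, -2.38);  n_4 = (-0.9191, +0.3939)
∠(n_1, n_4) = 141.28°
δ = |180° − 141.28°| = 38.72°
38.72° ≤ 2α = 57.62°  →  valid

δ = 38.72°, valid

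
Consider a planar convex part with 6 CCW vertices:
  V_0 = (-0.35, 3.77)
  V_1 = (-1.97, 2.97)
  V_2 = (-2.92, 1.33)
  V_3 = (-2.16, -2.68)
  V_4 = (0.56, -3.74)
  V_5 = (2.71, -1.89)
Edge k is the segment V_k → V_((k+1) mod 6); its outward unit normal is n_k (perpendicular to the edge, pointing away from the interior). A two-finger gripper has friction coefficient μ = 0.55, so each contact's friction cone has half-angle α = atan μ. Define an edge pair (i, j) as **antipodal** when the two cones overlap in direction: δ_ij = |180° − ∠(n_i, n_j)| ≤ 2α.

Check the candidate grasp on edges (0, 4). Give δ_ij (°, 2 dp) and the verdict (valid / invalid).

α = atan 0.55 = 28.81°;  2α = 57.62°
edge 0: e_0 = (-1.62, -0.80);  n_0 = (-0.4428, +0.8966)
edge 4: e_4 = (+2.15, +1.85);  n_4 = (+0.6522, -0.7580)
∠(n_0, n_4) = 165.57°
δ = |180° − 165.57°| = 14.43°
14.43° ≤ 2α = 57.62°  →  valid

δ = 14.43°, valid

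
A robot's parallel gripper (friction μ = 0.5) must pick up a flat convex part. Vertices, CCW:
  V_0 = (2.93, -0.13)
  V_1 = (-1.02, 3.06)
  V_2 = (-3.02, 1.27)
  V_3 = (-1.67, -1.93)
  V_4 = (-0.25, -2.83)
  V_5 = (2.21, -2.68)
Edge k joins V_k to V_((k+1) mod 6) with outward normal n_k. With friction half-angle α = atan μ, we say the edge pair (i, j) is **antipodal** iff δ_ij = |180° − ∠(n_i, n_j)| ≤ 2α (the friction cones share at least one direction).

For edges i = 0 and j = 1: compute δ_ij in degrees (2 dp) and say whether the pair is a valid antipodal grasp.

δ = 99.25°, invalid

α = atan 0.5 = 26.57°;  2α = 53.13°
edge 0: e_0 = (-3.95, +3.19);  n_0 = (+0.6283, +0.7780)
edge 1: e_1 = (-2.00, -1.79);  n_1 = (-0.6669, +0.7451)
∠(n_0, n_1) = 80.75°
δ = |180° − 80.75°| = 99.25°
99.25° > 2α = 53.13°  →  invalid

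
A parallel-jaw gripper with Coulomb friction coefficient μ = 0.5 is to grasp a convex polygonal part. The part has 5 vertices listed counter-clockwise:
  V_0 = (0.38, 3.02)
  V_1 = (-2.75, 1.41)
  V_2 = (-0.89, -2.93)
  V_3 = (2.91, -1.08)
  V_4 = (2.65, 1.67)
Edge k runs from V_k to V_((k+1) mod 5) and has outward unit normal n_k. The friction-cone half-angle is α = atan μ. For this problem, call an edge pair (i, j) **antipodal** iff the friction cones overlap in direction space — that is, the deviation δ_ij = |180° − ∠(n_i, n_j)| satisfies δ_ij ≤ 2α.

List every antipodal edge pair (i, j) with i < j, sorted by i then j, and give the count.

count = 3; pairs: (0,2), (1,3), (1,4)

α = atan 0.5 = 26.57°;  2α = 53.13°
n_0 = (-0.4574, +0.8893)
n_1 = (-0.9191, -0.3939)
n_2 = (+0.4377, -0.8991)
n_3 = (+0.9956, +0.0941)
n_4 = (+0.5112, +0.8595)
  (0,1): δ = 94.02°  ·
  (0,2): δ = 1.26°  ✓
  (0,3): δ = 68.18°  ·
  (0,4): δ = 122.04°  ·
  (1,2): δ = 87.24°  ·
  (1,3): δ = 17.80°  ✓
  (1,4): δ = 36.06°  ✓
  (2,3): δ = 110.56°  ·
  (2,4): δ = 56.70°  ·
  (3,4): δ = 126.14°  ·
antipodal pairs: 3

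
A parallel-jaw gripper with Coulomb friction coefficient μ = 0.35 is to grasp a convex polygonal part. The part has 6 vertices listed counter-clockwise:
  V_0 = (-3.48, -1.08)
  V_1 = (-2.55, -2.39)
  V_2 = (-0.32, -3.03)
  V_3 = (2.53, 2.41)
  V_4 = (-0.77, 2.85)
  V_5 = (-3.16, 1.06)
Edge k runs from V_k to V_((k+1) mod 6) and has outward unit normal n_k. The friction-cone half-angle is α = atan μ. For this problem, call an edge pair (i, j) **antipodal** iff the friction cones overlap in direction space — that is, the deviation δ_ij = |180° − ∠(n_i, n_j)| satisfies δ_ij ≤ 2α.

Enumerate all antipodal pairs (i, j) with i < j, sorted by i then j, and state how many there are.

α = atan 0.35 = 19.29°;  2α = 38.58°
n_0 = (-0.8154, -0.5789)
n_1 = (-0.2759, -0.9612)
n_2 = (+0.8858, -0.4641)
n_3 = (+0.1322, +0.9912)
n_4 = (-0.5995, +0.8004)
n_5 = (-0.9890, +0.1479)
  (0,1): δ = 141.39°  ·
  (0,2): δ = 63.02°  ·
  (0,3): δ = 47.03°  ·
  (0,4): δ = 91.46°  ·
  (0,5): δ = 136.12°  ·
  (1,2): δ = 101.64°  ·
  (1,3): δ = 8.42°  ✓
  (1,4): δ = 52.84°  ·
  (1,5): δ = 97.51°  ·
  (2,3): δ = 69.94°  ·
  (2,4): δ = 25.52°  ✓
  (2,5): δ = 19.15°  ✓
  (3,4): δ = 135.57°  ·
  (3,5): δ = 90.91°  ·
  (4,5): δ = 135.34°  ·
antipodal pairs: 3

count = 3; pairs: (1,3), (2,4), (2,5)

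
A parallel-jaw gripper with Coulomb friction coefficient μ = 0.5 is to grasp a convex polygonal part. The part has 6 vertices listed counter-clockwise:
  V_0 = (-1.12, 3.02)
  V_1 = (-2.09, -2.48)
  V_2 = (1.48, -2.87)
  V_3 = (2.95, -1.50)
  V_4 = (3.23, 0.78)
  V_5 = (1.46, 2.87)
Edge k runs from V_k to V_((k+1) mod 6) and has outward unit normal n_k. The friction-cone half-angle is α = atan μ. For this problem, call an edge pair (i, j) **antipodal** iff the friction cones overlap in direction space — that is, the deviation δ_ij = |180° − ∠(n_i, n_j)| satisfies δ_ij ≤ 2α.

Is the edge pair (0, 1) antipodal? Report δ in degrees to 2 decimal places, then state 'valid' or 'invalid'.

δ = 86.23°, invalid

α = atan 0.5 = 26.57°;  2α = 53.13°
edge 0: e_0 = (-0.97, -5.50);  n_0 = (-0.9848, +0.1737)
edge 1: e_1 = (+3.57, -0.39);  n_1 = (-0.1086, -0.9941)
∠(n_0, n_1) = 93.77°
δ = |180° − 93.77°| = 86.23°
86.23° > 2α = 53.13°  →  invalid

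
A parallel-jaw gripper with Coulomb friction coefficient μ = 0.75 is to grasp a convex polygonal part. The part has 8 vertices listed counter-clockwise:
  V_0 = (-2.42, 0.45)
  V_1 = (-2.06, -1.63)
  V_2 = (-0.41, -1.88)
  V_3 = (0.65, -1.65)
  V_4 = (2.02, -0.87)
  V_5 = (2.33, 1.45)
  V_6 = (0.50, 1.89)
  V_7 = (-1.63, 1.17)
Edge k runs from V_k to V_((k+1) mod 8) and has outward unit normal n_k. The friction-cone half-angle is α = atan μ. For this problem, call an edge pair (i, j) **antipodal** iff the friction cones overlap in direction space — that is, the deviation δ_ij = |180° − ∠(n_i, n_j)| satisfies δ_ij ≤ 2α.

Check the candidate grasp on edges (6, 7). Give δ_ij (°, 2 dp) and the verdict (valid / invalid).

α = atan 0.75 = 36.87°;  2α = 73.74°
edge 6: e_6 = (-2.13, -0.72);  n_6 = (-0.3202, +0.9473)
edge 7: e_7 = (-0.79, -0.72);  n_7 = (-0.6736, +0.7391)
∠(n_6, n_7) = 23.67°
δ = |180° − 23.67°| = 156.33°
156.33° > 2α = 73.74°  →  invalid

δ = 156.33°, invalid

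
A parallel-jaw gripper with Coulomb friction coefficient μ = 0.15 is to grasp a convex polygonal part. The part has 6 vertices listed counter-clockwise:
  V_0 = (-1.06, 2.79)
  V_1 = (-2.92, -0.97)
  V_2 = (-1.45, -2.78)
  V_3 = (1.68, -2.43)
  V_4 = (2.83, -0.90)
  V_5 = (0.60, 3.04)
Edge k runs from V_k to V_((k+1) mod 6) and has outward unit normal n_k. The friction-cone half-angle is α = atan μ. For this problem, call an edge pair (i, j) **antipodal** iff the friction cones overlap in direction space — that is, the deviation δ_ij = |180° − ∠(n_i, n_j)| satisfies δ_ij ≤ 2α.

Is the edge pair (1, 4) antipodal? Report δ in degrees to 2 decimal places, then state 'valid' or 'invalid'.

α = atan 0.15 = 8.53°;  2α = 17.06°
edge 1: e_1 = (+1.47, -1.81);  n_1 = (-0.7762, -0.6304)
edge 4: e_4 = (-2.23, +3.94);  n_4 = (+0.8703, +0.4926)
∠(n_1, n_4) = 170.43°
δ = |180° − 170.43°| = 9.57°
9.57° ≤ 2α = 17.06°  →  valid

δ = 9.57°, valid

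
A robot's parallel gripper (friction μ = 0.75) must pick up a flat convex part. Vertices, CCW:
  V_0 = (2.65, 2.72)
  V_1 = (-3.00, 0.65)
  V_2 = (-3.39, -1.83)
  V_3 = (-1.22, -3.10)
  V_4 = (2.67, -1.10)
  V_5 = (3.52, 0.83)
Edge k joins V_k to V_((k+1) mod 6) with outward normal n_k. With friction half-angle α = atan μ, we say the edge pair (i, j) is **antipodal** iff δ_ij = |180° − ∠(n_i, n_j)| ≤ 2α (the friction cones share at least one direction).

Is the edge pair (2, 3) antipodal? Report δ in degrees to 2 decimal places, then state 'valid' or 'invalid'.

δ = 122.45°, invalid

α = atan 0.75 = 36.87°;  2α = 73.74°
edge 2: e_2 = (+2.17, -1.27);  n_2 = (-0.5051, -0.8631)
edge 3: e_3 = (+3.89, +2.00);  n_3 = (+0.4572, -0.8893)
∠(n_2, n_3) = 57.55°
δ = |180° − 57.55°| = 122.45°
122.45° > 2α = 73.74°  →  invalid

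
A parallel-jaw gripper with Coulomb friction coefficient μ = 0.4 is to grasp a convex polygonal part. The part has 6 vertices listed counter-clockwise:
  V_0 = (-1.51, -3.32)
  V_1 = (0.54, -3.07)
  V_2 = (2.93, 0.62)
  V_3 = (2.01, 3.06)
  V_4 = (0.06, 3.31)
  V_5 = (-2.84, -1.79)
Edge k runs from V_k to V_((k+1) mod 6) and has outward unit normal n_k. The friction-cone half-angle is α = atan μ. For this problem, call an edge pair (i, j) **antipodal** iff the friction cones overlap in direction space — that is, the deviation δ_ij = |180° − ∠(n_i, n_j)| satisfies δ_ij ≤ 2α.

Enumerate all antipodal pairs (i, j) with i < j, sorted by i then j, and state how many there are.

count = 4; pairs: (0,3), (1,4), (2,5), (3,5)

α = atan 0.4 = 21.80°;  2α = 43.60°
n_0 = (+0.1211, -0.9926)
n_1 = (+0.8393, -0.5436)
n_2 = (+0.9357, +0.3528)
n_3 = (+0.1272, +0.9919)
n_4 = (-0.8693, +0.4943)
n_5 = (-0.7547, -0.6561)
  (0,1): δ = 129.88°  ·
  (0,2): δ = 76.29°  ·
  (0,3): δ = 14.26°  ✓
  (0,4): δ = 53.42°  ·
  (0,5): δ = 124.05°  ·
  (1,2): δ = 126.41°  ·
  (1,3): δ = 64.37°  ·
  (1,4): δ = 3.31°  ✓
  (1,5): δ = 73.93°  ·
  (2,3): δ = 117.96°  ·
  (2,4): δ = 50.28°  ·
  (2,5): δ = 20.34°  ✓
  (3,4): δ = 112.32°  ·
  (3,5): δ = 41.69°  ✓
  (4,5): δ = 109.38°  ·
antipodal pairs: 4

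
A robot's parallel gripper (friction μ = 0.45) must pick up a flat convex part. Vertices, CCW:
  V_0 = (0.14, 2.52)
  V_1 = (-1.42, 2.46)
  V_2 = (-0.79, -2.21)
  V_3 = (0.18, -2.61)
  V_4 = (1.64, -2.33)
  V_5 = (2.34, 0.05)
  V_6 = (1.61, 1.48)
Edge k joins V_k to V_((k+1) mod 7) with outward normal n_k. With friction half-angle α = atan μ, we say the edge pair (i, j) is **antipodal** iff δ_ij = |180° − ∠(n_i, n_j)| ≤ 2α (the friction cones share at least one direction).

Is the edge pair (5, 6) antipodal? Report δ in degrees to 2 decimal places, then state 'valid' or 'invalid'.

α = atan 0.45 = 24.23°;  2α = 48.46°
edge 5: e_5 = (-0.73, +1.43);  n_5 = (+0.8907, +0.4547)
edge 6: e_6 = (-1.47, +1.04);  n_6 = (+0.5776, +0.8164)
∠(n_5, n_6) = 27.68°
δ = |180° − 27.68°| = 152.32°
152.32° > 2α = 48.46°  →  invalid

δ = 152.32°, invalid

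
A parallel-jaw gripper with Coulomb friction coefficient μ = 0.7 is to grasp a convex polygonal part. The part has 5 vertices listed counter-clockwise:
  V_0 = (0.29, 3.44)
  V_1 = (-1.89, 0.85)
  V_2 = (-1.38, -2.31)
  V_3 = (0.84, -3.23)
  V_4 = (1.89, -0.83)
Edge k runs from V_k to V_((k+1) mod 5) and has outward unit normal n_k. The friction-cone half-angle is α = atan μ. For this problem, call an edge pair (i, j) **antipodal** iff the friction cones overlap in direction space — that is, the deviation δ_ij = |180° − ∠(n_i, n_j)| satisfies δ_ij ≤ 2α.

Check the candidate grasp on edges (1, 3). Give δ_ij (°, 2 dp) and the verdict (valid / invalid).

δ = 32.80°, valid

α = atan 0.7 = 34.99°;  2α = 69.98°
edge 1: e_1 = (+0.51, -3.16);  n_1 = (-0.9872, -0.1593)
edge 3: e_3 = (+1.05, +2.40);  n_3 = (+0.9162, -0.4008)
∠(n_1, n_3) = 147.20°
δ = |180° − 147.20°| = 32.80°
32.80° ≤ 2α = 69.98°  →  valid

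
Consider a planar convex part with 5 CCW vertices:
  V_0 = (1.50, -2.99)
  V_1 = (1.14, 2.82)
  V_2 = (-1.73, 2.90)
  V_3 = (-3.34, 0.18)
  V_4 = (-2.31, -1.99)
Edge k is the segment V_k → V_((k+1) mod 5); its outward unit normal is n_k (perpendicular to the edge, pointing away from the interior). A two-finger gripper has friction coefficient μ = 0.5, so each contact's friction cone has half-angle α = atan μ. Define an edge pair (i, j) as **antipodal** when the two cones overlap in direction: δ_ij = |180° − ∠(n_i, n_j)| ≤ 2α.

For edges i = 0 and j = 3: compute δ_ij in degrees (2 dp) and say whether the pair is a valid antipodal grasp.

δ = 21.85°, valid

α = atan 0.5 = 26.57°;  2α = 53.13°
edge 0: e_0 = (-0.36, +5.81);  n_0 = (+0.9981, +0.0618)
edge 3: e_3 = (+1.03, -2.17);  n_3 = (-0.9034, -0.4288)
∠(n_0, n_3) = 158.15°
δ = |180° − 158.15°| = 21.85°
21.85° ≤ 2α = 53.13°  →  valid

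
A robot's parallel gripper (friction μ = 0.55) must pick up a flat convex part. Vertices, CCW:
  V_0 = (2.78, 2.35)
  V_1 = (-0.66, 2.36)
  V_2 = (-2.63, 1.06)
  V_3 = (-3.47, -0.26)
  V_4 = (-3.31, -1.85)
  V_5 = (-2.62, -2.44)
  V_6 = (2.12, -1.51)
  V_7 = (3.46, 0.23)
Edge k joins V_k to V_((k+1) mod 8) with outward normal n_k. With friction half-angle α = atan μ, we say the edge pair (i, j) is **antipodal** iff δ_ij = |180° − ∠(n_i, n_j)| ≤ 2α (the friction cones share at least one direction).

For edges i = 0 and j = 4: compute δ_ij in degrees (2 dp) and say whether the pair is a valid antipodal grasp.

α = atan 0.55 = 28.81°;  2α = 57.62°
edge 0: e_0 = (-3.44, +0.01);  n_0 = (+0.0029, +1.0000)
edge 4: e_4 = (+0.69, -0.59);  n_4 = (-0.6499, -0.7600)
∠(n_0, n_4) = 139.63°
δ = |180° − 139.63°| = 40.37°
40.37° ≤ 2α = 57.62°  →  valid

δ = 40.37°, valid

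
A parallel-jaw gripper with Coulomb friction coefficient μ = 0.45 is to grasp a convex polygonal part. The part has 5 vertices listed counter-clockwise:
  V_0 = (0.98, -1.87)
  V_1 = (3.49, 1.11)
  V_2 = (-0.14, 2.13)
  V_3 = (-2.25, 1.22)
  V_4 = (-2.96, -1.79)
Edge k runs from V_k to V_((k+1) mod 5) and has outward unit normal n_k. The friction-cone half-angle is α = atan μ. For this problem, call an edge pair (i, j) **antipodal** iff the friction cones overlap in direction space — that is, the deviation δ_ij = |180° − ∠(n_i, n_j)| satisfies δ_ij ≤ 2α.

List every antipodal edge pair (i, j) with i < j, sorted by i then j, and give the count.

count = 4; pairs: (0,2), (0,3), (1,4), (2,4)

α = atan 0.45 = 24.23°;  2α = 48.46°
n_0 = (+0.7648, -0.6442)
n_1 = (+0.2705, +0.9627)
n_2 = (-0.3960, +0.9182)
n_3 = (-0.9733, +0.2296)
n_4 = (-0.0203, -0.9998)
  (0,1): δ = 65.59°  ·
  (0,2): δ = 26.56°  ✓
  (0,3): δ = 26.83°  ✓
  (0,4): δ = 128.94°  ·
  (1,2): δ = 140.98°  ·
  (1,3): δ = 87.58°  ·
  (1,4): δ = 14.53°  ✓
  (2,3): δ = 126.60°  ·
  (2,4): δ = 24.49°  ✓
  (3,4): δ = 77.89°  ·
antipodal pairs: 4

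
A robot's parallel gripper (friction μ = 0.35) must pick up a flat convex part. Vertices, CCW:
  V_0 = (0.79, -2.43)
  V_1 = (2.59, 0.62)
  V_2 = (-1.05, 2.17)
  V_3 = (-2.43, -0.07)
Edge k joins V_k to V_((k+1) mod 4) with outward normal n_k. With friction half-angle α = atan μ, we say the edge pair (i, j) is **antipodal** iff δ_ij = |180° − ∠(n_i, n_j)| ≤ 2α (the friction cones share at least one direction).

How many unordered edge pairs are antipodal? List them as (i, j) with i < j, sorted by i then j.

count = 2; pairs: (0,2), (1,3)

α = atan 0.35 = 19.29°;  2α = 38.58°
n_0 = (+0.8612, -0.5083)
n_1 = (+0.3918, +0.9201)
n_2 = (-0.8514, +0.5245)
n_3 = (-0.5911, -0.8066)
  (0,1): δ = 82.52°  ·
  (0,2): δ = 1.09°  ✓
  (0,3): δ = 84.31°  ·
  (1,2): δ = 98.57°  ·
  (1,3): δ = 13.17°  ✓
  (2,3): δ = 94.60°  ·
antipodal pairs: 2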